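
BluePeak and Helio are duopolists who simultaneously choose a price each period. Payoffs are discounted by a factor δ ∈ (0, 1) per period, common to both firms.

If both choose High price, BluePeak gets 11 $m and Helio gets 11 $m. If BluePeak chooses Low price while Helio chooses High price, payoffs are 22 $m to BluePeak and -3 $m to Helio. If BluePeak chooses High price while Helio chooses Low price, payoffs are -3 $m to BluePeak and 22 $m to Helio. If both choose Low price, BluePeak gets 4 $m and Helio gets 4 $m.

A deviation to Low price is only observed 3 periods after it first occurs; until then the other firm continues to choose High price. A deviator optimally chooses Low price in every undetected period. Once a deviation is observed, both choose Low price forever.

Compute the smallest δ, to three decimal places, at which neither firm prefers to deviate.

0.849

A deviator earns 22 for 3 periods, then 4 forever; cooperating earns 11 forever. Multiplying the IC by (1−δ):
11 ≥ 22(1−δ^3) + 4δ^3, so 18·δ^3 ≥ 11 and δ^3 ≥ 11/18.
δ ≥ (11/18)^(1/3) ≈ 0.849.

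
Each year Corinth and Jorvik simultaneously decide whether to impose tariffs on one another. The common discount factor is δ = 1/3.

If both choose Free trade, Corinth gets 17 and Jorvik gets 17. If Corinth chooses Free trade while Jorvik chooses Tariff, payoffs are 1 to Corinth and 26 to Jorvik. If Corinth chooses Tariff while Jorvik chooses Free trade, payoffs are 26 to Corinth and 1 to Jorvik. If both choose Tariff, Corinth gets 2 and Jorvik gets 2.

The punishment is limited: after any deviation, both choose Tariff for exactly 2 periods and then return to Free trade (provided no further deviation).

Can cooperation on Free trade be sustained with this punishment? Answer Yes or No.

No

Comparing payoff streams over the 3 periods until play realigns: cooperate → 17(1+δ+…+δ^2); deviate → 26 + 2(δ+…+δ^2).
Cooperation is sustained iff (17−2)(δ+…+δ^2) ≥ 26−17.
δ+…+δ^2 = 1/3·(1−(1/3)^2)/(1−1/3) = 0.4444, and (26−17)/(17−2) = 0.6000.
0.4444 < 0.6000, so cooperation is not sustainable.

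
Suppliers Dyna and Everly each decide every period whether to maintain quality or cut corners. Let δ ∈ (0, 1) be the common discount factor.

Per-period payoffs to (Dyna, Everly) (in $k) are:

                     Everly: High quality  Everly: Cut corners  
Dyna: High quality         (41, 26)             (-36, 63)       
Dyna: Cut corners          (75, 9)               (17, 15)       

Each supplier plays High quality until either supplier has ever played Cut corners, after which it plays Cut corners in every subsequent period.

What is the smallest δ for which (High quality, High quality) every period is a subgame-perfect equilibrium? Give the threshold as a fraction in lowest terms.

Dyna: cooperation gives 41 each period; deviation gives 75 once then 17 forever.
  41/(1−δ) ≥ 75 + 17δ/(1−δ) ⇒ δ ≥ 34/58 = 17/29.
Everly: cooperation gives 26 each period; deviation gives 63 once then 15 forever.
  δ ≥ 37/48.
Both must hold, so the binding constraint is Everly's: δ ≥ 37/48.

37/48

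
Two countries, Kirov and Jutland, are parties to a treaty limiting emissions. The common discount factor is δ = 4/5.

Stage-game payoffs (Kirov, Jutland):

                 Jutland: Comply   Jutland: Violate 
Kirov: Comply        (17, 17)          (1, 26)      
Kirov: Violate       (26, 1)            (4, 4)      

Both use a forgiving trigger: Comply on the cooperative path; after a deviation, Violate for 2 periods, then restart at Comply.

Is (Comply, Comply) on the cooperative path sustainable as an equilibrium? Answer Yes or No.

A one-shot deviation gives 26 now, then 4 for 2 periods, then back to 17.
Gain from deviating: (26−17) today; loss: (17−4) in each of the next 2 periods.
No-deviation condition: (17−4)(δ+…+δ^2) ≥ 26−17, i.e. δ+…+δ^2 ≥ 9/13.
At δ = 4/5: δ+…+δ^2 = 1.4400 ≥ 0.6923.
So cooperation is sustainable.

Yes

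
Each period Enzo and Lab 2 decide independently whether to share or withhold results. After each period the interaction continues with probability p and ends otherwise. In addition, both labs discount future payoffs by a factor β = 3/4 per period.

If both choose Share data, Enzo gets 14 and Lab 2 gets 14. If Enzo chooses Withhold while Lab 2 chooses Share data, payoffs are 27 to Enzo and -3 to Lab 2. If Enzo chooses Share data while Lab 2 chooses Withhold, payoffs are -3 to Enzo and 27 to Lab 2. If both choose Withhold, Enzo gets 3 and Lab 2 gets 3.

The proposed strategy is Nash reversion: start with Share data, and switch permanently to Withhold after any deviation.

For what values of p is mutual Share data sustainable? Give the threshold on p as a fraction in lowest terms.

With continuation probability p and discount β, the effective per-period discount factor is βp.
Grim-trigger IC: βp ≥ (27−14)/(27−3) = 13/24.
So p ≥ (13/24)/(3/4) = 13/18.

13/18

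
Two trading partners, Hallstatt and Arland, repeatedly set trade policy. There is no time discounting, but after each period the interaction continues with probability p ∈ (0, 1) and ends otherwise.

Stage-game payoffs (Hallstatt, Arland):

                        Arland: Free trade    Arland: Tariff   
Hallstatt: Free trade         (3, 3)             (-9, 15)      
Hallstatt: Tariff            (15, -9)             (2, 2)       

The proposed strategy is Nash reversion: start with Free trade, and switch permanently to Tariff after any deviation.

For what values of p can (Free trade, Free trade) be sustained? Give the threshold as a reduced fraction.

With no time discounting, the continuation probability p plays the role of the discount factor.
Grim-trigger IC: 3/(1−p) ≥ 15 + 2p/(1−p) ⇒ p ≥ (15−3)/(15−2) = 12/13.

12/13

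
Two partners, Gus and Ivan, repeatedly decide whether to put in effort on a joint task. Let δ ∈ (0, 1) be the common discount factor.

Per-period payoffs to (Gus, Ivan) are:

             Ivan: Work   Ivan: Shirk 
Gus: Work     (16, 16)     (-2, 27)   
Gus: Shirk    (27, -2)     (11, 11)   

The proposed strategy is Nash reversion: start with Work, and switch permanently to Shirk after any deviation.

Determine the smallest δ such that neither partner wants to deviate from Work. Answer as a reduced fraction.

11/16

Cooperation forever yields 16 each period: 16/(1−δ).
Deviating yields 27 once, then 11 forever: 27 + 11δ/(1−δ).
No profitable deviation requires 16/(1−δ) ≥ 27 + 11δ/(1−δ).
Multiplying by (1−δ): 16 ≥ 27(1−δ) + 11δ = 27 − 16δ.
So 16δ ≥ 11, i.e. δ ≥ 11/16.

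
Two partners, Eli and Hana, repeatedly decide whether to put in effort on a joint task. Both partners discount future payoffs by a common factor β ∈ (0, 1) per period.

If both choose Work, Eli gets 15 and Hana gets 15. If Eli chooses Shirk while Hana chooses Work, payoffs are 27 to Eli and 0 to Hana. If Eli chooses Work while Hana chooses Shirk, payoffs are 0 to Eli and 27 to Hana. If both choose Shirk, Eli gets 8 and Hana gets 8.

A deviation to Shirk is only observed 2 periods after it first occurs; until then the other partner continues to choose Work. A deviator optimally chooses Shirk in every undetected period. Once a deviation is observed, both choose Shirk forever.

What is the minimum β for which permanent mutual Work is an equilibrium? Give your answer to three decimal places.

0.795

The best deviation is to choose Shirk for all 2 undetected periods, earning 27 each, then 8 forever once detected.
Deviation value: 27(1−β^2)/(1−β) + 8β^2/(1−β); cooperation value: 15/(1−β).
IC: 15 ≥ 27(1−β^2) + 8β^2 = 27 − 19β^2.
So β^2 ≥ 12/19, giving β ≥ (12/19)^(1/2) ≈ 0.795.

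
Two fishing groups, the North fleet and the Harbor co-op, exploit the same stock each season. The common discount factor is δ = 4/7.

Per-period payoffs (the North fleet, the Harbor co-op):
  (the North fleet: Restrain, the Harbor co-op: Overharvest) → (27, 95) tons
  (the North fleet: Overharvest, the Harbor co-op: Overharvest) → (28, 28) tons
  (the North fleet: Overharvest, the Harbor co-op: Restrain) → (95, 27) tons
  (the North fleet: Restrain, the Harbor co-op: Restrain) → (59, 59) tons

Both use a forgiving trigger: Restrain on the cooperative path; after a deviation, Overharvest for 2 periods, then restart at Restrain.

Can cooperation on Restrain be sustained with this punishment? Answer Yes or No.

IC: δ+…+δ^2 ≥ (95−59)/(59−28) = 36/31.
At δ = 4/7: partial sum = 0.8980 < 1.1613. Cooperation not sustainable.

No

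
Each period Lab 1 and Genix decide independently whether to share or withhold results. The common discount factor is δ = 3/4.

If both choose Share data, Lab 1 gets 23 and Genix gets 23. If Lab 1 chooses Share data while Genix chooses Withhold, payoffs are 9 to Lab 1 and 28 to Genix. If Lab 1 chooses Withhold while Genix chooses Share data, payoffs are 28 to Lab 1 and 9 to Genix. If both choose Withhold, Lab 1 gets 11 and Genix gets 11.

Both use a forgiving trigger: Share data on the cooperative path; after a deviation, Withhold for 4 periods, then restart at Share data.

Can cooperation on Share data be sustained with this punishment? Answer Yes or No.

Yes

IC: δ+…+δ^4 ≥ (28−23)/(23−11) = 5/12.
At δ = 3/4: partial sum = 2.0508 ≥ 0.4167. Cooperation sustainable.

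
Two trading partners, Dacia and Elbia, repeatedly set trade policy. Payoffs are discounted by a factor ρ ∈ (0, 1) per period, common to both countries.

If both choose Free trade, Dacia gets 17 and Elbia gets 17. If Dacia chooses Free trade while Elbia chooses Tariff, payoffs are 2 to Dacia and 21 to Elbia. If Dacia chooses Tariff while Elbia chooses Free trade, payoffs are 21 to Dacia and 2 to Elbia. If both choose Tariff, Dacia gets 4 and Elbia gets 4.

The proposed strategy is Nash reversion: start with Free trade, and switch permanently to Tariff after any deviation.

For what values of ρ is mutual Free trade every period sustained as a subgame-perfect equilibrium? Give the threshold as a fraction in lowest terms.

4/17

Cooperation forever yields 17 each period: 17/(1−ρ).
Deviating yields 21 once, then 4 forever: 21 + 4ρ/(1−ρ).
No profitable deviation requires 17/(1−ρ) ≥ 21 + 4ρ/(1−ρ).
Multiplying by (1−ρ): 17 ≥ 21(1−ρ) + 4ρ = 21 − 17ρ.
So 17ρ ≥ 4, i.e. ρ ≥ 4/17.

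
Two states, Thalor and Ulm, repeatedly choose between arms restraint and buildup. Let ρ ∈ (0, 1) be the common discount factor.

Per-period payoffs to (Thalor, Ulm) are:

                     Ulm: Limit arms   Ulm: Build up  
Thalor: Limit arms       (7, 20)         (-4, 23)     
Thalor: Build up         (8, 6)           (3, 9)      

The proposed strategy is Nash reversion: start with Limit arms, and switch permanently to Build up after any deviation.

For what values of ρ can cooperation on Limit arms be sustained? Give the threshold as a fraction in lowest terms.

Thalor: cooperation gives 7 each period; deviation gives 8 once then 3 forever.
  7/(1−ρ) ≥ 8 + 3ρ/(1−ρ) ⇒ ρ ≥ 1/5.
Ulm: cooperation gives 20 each period; deviation gives 23 once then 9 forever.
  ρ ≥ 3/14.
Both must hold, so the binding constraint is Ulm's: ρ ≥ 3/14.

3/14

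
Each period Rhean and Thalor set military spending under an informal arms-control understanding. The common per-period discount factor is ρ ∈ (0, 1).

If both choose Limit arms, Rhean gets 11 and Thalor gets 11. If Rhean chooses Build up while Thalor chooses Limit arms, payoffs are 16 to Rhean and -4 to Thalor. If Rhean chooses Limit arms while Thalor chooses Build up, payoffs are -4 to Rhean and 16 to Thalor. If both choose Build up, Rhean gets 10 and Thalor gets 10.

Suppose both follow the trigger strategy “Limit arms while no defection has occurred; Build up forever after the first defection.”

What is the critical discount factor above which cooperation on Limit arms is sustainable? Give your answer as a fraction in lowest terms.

Under grim trigger the critical discount factor is (T−C)/(T−P) with T = 16, C = 11, P = 10.
ρ* = (16−11)/(16−10) = 5/6.

5/6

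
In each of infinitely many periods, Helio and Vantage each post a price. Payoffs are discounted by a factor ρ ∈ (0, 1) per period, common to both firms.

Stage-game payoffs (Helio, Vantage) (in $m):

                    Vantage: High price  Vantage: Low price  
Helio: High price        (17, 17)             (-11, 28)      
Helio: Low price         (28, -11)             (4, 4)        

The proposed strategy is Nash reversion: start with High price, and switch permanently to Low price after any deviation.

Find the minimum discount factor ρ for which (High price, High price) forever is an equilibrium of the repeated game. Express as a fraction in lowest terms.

11/24

Cooperation forever yields 17 each period: 17/(1−ρ).
Deviating yields 28 once, then 4 forever: 28 + 4ρ/(1−ρ).
No profitable deviation requires 17/(1−ρ) ≥ 28 + 4ρ/(1−ρ).
Multiplying by (1−ρ): 17 ≥ 28(1−ρ) + 4ρ = 28 − 24ρ.
So 24ρ ≥ 11, i.e. ρ ≥ 11/24.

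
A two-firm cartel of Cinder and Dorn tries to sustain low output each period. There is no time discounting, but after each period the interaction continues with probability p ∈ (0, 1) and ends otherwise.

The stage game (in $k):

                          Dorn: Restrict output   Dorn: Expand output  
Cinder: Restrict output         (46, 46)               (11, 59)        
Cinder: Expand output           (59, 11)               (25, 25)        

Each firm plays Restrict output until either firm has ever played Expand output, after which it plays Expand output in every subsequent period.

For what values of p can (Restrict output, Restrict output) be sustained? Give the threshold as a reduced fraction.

With no time discounting, the continuation probability p plays the role of the discount factor.
Grim-trigger IC: 46/(1−p) ≥ 59 + 25p/(1−p) ⇒ p ≥ (59−46)/(59−25) = 13/34.

13/34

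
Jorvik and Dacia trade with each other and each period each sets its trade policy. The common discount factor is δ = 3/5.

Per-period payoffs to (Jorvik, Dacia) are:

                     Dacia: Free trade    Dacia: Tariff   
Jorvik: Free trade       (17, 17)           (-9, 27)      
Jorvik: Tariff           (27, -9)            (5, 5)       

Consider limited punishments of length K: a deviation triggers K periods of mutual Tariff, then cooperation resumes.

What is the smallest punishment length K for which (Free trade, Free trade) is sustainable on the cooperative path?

Need Σ_{k=1}^{K} δ^k ≥ (27−17)/(17−5) = 0.8333 at δ = 3/5.
At K = 1 the sum is 0.6000 < 0.8333; at K = 2 it is 0.9600 ≥ 0.8333.
So the minimum punishment length is K = 2.

2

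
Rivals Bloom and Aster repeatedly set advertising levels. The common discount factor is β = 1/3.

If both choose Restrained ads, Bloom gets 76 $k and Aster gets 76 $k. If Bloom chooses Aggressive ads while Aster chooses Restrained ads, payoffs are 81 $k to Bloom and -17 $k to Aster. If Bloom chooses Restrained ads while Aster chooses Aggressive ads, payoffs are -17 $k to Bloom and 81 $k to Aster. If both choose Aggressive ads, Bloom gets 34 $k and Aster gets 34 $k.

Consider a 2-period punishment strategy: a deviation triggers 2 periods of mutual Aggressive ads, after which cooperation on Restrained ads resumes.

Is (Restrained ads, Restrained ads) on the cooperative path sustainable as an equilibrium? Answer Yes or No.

Yes

A one-shot deviation gives 81 now, then 34 for 2 periods, then back to 76.
Gain from deviating: (81−76) today; loss: (76−34) in each of the next 2 periods.
No-deviation condition: (76−34)(β+…+β^2) ≥ 81−76, i.e. β+…+β^2 ≥ 5/42.
At β = 1/3: β+…+β^2 = 0.4444 ≥ 0.1190.
So cooperation is sustainable.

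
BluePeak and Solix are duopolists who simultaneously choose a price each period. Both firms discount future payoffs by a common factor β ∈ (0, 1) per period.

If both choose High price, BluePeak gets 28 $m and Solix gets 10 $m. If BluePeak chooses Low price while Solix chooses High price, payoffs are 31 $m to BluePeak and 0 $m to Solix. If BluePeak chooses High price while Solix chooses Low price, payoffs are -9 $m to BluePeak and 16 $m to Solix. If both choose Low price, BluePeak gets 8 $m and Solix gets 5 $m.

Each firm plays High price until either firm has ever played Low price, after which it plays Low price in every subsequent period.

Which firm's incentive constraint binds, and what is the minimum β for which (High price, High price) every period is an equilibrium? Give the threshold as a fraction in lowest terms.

BluePeak's threshold: (31−28)/(31−8) = 3/23.
Solix's threshold: (16−10)/(16−5) = 6/11.
3/23 < 6/11, so Solix binds and β* = 6/11.

Solix; β ≥ 6/11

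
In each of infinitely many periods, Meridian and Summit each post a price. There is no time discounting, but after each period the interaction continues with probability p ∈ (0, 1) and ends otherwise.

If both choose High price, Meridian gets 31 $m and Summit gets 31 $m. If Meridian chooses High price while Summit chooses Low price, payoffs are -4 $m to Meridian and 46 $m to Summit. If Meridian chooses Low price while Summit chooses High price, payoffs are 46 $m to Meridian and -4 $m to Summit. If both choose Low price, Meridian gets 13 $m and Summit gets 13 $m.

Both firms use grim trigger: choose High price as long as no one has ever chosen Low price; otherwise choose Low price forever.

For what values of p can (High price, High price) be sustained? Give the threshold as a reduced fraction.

5/11

Expected cooperation value is 31 + p·31 + p²·31 + … = 31/(1−p); deviation gives 46 + p·13/(1−p).
31 ≥ 46(1−p) + 13p ⇒ 33p ≥ 15 ⇒ p ≥ 15/33 = 5/11.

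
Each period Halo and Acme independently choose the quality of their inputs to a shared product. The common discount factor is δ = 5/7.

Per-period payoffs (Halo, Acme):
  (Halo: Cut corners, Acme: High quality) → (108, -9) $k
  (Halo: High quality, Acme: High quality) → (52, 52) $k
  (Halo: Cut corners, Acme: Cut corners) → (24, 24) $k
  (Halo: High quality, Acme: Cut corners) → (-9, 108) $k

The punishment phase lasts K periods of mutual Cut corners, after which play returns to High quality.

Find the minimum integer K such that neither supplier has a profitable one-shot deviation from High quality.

5

IC: δ(1−δ^K)/(1−δ) ≥ (108−52)/(52−24) = 2.
With δ = 5/7: need 1 − δ^K ≥ 2·(1−5/7)/(5/7), i.e. δ^K ≤ 0.2000.
Since (5/7)^4 = 0.2603 and (5/7)^5 = 0.1859, the smallest such K is 5.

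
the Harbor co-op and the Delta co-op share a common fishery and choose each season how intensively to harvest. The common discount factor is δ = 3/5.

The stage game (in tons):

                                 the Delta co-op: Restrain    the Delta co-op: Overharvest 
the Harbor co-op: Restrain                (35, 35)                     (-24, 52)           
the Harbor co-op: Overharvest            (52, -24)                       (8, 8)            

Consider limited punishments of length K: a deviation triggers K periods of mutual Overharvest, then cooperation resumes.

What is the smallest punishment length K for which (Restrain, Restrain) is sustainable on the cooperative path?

IC: δ(1−δ^K)/(1−δ) ≥ (52−35)/(35−8) = 17/27.
With δ = 3/5: need 1 − δ^K ≥ 17/27·(1−3/5)/(3/5), i.e. δ^K ≤ 0.5802.
Since (3/5)^1 = 0.6000 and (3/5)^2 = 0.3600, the smallest such K is 2.

2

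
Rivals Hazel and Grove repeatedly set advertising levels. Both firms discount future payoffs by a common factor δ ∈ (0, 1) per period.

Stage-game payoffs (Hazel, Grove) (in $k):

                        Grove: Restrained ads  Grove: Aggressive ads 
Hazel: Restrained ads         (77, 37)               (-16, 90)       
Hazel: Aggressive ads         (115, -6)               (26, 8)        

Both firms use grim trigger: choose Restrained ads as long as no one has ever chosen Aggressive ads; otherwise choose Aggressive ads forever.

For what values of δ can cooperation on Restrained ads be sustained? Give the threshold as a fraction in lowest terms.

Hazel: cooperation gives 77 each period; deviation gives 115 once then 26 forever.
  77/(1−δ) ≥ 115 + 26δ/(1−δ) ⇒ δ ≥ 38/89.
Grove: cooperation gives 37 each period; deviation gives 90 once then 8 forever.
  δ ≥ 53/82.
Both must hold, so the binding constraint is Grove's: δ ≥ 53/82.

53/82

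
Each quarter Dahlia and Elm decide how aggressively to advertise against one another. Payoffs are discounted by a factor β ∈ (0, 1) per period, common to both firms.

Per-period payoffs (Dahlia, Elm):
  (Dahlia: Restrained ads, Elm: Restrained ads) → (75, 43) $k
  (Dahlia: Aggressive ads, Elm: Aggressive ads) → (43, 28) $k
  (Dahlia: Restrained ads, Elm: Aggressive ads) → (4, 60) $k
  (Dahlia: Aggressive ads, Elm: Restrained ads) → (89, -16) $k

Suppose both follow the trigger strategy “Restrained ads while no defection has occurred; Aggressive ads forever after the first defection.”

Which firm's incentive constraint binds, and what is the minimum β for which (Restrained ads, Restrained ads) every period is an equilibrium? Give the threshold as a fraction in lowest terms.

Elm; β ≥ 17/32

Dahlia's threshold: (89−75)/(89−43) = 7/23.
Elm's threshold: (60−43)/(60−28) = 17/32.
7/23 < 17/32, so Elm binds and β* = 17/32.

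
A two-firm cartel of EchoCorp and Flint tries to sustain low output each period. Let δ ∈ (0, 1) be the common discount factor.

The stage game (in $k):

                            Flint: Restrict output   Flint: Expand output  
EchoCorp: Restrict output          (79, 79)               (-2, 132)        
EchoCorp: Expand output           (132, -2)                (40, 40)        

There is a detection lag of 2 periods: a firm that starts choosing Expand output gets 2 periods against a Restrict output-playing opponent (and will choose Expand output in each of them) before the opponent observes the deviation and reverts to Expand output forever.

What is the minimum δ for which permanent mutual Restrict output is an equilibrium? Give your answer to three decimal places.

The best deviation is to choose Expand output for all 2 undetected periods, earning 132 each, then 40 forever once detected.
Deviation value: 132(1−δ^2)/(1−δ) + 40δ^2/(1−δ); cooperation value: 79/(1−δ).
IC: 79 ≥ 132(1−δ^2) + 40δ^2 = 132 − 92δ^2.
So δ^2 ≥ 53/92, giving δ ≥ (53/92)^(1/2) ≈ 0.759.

0.759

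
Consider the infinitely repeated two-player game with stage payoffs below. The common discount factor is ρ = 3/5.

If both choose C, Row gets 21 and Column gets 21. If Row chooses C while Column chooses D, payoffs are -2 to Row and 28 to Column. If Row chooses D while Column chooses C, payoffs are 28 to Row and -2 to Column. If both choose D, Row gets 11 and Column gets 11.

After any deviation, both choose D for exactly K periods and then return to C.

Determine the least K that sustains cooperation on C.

2

IC: ρ(1−ρ^K)/(1−ρ) ≥ (28−21)/(21−11) = 7/10.
With ρ = 3/5: need 1 − ρ^K ≥ 7/10·(1−3/5)/(3/5), i.e. ρ^K ≤ 0.5333.
Since (3/5)^1 = 0.6000 and (3/5)^2 = 0.3600, the smallest such K is 2.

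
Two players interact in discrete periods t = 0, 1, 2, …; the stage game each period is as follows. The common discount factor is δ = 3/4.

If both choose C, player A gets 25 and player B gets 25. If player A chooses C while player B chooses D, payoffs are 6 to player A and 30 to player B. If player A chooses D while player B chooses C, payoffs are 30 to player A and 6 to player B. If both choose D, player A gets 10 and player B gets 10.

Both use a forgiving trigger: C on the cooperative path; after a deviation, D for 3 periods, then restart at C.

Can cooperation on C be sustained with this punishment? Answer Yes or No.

IC: δ+…+δ^3 ≥ (30−25)/(25−10) = 1/3.
At δ = 3/4: partial sum = 1.7344 ≥ 0.3333. Cooperation sustainable.

Yes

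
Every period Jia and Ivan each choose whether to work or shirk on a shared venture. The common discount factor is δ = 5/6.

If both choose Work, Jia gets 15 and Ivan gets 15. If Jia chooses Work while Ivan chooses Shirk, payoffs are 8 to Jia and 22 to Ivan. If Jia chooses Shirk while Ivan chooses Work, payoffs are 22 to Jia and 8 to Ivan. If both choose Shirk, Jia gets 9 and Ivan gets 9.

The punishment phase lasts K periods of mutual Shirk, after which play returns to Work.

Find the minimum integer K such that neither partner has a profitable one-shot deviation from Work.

2

Need Σ_{k=1}^{K} δ^k ≥ (22−15)/(15−9) = 1.1667 at δ = 5/6.
At K = 1 the sum is 0.8333 < 1.1667; at K = 2 it is 1.5278 ≥ 1.1667.
So the minimum punishment length is K = 2.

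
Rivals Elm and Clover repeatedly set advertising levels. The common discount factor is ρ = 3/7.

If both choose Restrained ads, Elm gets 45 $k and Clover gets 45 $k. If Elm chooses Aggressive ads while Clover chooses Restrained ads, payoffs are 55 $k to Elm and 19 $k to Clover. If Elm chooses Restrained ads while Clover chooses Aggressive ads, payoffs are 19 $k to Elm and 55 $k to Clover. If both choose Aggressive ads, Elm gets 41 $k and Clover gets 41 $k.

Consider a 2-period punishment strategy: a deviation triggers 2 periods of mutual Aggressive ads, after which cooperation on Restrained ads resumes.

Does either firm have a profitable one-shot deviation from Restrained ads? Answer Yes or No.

A one-shot deviation gives 55 now, then 41 for 2 periods, then back to 45.
Gain from deviating: (55−45) today; loss: (45−41) in each of the next 2 periods.
No-deviation condition: (45−41)(ρ+…+ρ^2) ≥ 55−45, i.e. ρ+…+ρ^2 ≥ 5/2.
At ρ = 3/7: ρ+…+ρ^2 = 0.6122 < 2.5000.
So cooperation is not sustainable.

Yes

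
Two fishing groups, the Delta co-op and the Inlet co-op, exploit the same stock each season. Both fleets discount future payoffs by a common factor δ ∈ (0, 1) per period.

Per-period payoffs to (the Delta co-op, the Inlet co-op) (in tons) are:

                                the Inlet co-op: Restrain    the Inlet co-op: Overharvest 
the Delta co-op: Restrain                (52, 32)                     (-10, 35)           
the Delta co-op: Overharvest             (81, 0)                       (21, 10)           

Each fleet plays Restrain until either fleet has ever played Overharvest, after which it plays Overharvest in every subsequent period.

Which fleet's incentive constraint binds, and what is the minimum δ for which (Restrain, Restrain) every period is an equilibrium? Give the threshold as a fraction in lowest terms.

For the Delta co-op: deviation gain 81−52 = 29, per-period punishment loss 52−21 = 31. IC gives δ ≥ 29/60.
For the Inlet co-op: gain 3, loss 22 per period, so δ ≥ 3/25.
The tighter constraint is the Delta co-op's, so cooperation needs δ ≥ 29/60.

the Delta co-op; δ ≥ 29/60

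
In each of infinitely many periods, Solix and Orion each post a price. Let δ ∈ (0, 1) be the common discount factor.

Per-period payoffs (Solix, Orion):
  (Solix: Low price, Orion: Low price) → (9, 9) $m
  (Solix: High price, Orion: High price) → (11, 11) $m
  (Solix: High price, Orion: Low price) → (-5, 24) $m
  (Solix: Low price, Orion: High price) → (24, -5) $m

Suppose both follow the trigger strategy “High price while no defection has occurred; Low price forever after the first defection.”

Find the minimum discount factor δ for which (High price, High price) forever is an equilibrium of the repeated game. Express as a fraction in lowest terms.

11/(1−δ) ≥ 24 + 9δ/(1−δ)
11 ≥ 24 − 15δ
δ ≥ 13/15.

13/15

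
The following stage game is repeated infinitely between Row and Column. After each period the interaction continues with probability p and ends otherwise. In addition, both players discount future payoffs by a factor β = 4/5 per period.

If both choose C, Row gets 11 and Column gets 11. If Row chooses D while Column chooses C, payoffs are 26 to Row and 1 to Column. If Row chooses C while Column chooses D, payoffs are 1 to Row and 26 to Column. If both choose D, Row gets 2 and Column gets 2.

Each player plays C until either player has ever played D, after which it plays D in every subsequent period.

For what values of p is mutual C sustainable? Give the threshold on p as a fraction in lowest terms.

With continuation probability p and discount β, the effective per-period discount factor is βp.
Grim-trigger IC: βp ≥ (26−11)/(26−2) = 5/8.
So p ≥ (5/8)/(4/5) = 25/32.

25/32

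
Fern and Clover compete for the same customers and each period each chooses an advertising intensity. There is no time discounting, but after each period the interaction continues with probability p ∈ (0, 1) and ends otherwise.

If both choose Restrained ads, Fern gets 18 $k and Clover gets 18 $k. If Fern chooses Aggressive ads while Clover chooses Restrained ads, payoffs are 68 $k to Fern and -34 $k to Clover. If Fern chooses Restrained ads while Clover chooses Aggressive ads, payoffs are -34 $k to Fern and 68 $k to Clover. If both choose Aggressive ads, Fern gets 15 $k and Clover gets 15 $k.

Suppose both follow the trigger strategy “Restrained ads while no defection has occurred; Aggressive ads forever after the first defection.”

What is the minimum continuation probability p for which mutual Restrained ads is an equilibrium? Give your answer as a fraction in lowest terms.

Expected cooperation value is 18 + p·18 + p²·18 + … = 18/(1−p); deviation gives 68 + p·15/(1−p).
18 ≥ 68(1−p) + 15p ⇒ 53p ≥ 50 ⇒ p ≥ 50/53.

50/53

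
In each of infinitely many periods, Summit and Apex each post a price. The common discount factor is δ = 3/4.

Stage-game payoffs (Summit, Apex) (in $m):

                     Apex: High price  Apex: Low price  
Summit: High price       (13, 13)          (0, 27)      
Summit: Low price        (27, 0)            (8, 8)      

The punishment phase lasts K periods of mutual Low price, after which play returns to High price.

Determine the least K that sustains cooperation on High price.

No profitable deviation requires (13−8)(δ+…+δ^K) ≥ 27−13, i.e. δ+…+δ^K ≥ 14/5 ≈ 2.8000.
With δ = 3/4, the partial sums are K=1: 0.7500, K=2: 1.3125, …, K=8: 2.6997, K=9: 2.7747, K=10: 2.8311.
K = 10 is the first length at which the sum reaches 2.8000.

10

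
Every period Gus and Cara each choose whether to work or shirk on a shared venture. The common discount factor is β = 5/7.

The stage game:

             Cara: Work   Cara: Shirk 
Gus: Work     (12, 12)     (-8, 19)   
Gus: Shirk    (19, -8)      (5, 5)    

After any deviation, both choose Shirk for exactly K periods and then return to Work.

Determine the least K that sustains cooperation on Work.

2

IC: β(1−β^K)/(1−β) ≥ (19−12)/(12−5) = 1.
With β = 5/7: need 1 − β^K ≥ 1·(1−5/7)/(5/7), i.e. β^K ≤ 0.6000.
Since (5/7)^1 = 0.7143 and (5/7)^2 = 0.5102, the smallest such K is 2.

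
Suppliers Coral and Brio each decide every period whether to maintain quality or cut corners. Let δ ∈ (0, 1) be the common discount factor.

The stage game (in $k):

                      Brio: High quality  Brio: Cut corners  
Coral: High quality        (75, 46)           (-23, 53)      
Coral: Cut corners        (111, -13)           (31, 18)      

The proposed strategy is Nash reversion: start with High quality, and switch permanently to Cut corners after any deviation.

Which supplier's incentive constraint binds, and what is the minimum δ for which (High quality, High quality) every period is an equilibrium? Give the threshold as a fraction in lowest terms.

Coral's threshold: (111−75)/(111−31) = 9/20.
Brio's threshold: (53−46)/(53−18) = 1/5.
9/20 > 1/5, so Coral binds and δ* = 9/20.

Coral; δ ≥ 9/20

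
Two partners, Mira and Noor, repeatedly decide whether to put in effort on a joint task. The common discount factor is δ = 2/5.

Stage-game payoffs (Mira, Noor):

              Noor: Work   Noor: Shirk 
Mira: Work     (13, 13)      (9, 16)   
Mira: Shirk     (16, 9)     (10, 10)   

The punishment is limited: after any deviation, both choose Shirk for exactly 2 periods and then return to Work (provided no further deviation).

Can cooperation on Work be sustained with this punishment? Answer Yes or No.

No

IC: δ+…+δ^2 ≥ (16−13)/(13−10) = 1.
At δ = 2/5: partial sum = 0.5600 < 1.0000. Cooperation not sustainable.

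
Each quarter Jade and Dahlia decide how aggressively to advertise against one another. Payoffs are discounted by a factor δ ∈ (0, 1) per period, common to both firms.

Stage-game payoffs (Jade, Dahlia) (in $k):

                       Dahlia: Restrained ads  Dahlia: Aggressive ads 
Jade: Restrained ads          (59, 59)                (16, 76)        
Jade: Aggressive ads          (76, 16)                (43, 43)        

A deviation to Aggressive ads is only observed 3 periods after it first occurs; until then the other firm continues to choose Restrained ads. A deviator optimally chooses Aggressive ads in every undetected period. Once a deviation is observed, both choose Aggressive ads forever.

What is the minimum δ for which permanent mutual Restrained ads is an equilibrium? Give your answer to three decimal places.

The best deviation is to choose Aggressive ads for all 3 undetected periods, earning 76 each, then 43 forever once detected.
Deviation value: 76(1−δ^3)/(1−δ) + 43δ^3/(1−δ); cooperation value: 59/(1−δ).
IC: 59 ≥ 76(1−δ^3) + 43δ^3 = 76 − 33δ^3.
So δ^3 ≥ 17/33, giving δ ≥ (17/33)^(1/3) ≈ 0.802.

0.802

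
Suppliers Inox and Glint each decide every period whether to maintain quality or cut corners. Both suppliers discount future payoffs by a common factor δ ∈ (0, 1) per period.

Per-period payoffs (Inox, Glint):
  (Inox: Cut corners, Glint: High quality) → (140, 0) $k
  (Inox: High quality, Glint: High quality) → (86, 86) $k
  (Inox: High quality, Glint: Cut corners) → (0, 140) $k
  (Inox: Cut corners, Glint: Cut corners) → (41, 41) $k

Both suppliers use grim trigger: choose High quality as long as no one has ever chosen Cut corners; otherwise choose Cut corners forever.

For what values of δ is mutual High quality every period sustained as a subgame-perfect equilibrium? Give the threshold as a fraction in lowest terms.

6/11

86/(1−δ) ≥ 140 + 41δ/(1−δ)
86 ≥ 140 − 99δ
δ ≥ 54/99 = 6/11.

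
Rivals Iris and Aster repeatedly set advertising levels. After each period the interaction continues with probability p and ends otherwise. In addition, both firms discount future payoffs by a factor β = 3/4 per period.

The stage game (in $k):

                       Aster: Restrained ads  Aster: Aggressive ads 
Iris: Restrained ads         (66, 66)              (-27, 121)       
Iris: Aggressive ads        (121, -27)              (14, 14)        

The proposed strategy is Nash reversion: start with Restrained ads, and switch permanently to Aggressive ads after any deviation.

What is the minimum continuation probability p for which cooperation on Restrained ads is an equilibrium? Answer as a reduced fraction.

220/321

With continuation probability p and discount β, the effective per-period discount factor is βp.
Grim-trigger IC: βp ≥ (121−66)/(121−14) = 55/107.
So p ≥ (55/107)/(3/4) = 220/321.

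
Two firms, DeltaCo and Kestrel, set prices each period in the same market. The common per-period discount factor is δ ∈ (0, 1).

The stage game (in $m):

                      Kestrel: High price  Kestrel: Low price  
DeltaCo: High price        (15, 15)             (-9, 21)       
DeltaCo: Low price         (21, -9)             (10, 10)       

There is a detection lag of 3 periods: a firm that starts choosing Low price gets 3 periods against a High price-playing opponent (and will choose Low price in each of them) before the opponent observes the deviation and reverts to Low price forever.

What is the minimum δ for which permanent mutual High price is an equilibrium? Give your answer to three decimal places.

A deviator earns 21 for 3 periods, then 10 forever; cooperating earns 15 forever. Multiplying the IC by (1−δ):
15 ≥ 21(1−δ^3) + 10δ^3, so 11·δ^3 ≥ 6 and δ^3 ≥ 6/11.
δ ≥ (6/11)^(1/3) ≈ 0.817.

0.817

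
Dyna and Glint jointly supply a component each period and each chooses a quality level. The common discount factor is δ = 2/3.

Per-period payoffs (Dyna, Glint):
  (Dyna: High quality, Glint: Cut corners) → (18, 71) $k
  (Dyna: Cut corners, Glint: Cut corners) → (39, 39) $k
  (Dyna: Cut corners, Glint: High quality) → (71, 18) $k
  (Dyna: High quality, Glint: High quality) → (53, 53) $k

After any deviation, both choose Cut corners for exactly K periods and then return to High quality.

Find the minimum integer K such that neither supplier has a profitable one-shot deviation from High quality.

No profitable deviation requires (53−39)(δ+…+δ^K) ≥ 71−53, i.e. δ+…+δ^K ≥ 9/7 ≈ 1.2857.
With δ = 2/3, the partial sums are K=1: 0.6667, K=2: 1.1111, K=3: 1.4074.
K = 3 is the first length at which the sum reaches 1.2857.

3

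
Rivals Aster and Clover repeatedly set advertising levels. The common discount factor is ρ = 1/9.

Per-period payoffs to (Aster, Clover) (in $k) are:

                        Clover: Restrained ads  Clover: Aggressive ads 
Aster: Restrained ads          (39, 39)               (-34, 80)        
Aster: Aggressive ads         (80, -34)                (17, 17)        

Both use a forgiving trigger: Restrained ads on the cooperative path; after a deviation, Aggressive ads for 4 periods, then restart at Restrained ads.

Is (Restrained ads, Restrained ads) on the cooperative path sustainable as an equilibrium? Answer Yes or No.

No

IC: ρ+…+ρ^4 ≥ (80−39)/(39−17) = 41/22.
At ρ = 1/9: partial sum = 0.1250 < 1.8636. Cooperation not sustainable.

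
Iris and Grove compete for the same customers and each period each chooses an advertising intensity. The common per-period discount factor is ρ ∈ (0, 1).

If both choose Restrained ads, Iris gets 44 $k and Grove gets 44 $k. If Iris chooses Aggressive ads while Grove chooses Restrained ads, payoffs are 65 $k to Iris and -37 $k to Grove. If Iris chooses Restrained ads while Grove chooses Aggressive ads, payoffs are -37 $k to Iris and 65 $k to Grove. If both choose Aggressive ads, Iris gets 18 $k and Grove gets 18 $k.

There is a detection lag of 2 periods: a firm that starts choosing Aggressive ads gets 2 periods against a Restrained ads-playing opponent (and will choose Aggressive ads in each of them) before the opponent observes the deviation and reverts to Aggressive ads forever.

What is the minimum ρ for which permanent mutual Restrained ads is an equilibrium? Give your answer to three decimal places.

0.668

A deviator earns 65 for 2 periods, then 18 forever; cooperating earns 44 forever. Multiplying the IC by (1−ρ):
44 ≥ 65(1−ρ^2) + 18ρ^2, so 47·ρ^2 ≥ 21 and ρ^2 ≥ 21/47.
ρ ≥ (21/47)^(1/2) ≈ 0.668.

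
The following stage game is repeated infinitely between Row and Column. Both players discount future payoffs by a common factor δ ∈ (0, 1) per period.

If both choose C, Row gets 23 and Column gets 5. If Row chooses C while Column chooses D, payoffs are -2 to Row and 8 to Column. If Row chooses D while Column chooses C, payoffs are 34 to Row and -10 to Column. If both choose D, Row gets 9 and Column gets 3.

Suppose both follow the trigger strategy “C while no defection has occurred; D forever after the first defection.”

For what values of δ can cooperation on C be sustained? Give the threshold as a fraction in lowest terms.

3/5

Row: cooperation gives 23 each period; deviation gives 34 once then 9 forever.
  23/(1−δ) ≥ 34 + 9δ/(1−δ) ⇒ δ ≥ 11/25.
Column: cooperation gives 5 each period; deviation gives 8 once then 3 forever.
  δ ≥ 3/5.
Both must hold, so the binding constraint is Column's: δ ≥ 3/5.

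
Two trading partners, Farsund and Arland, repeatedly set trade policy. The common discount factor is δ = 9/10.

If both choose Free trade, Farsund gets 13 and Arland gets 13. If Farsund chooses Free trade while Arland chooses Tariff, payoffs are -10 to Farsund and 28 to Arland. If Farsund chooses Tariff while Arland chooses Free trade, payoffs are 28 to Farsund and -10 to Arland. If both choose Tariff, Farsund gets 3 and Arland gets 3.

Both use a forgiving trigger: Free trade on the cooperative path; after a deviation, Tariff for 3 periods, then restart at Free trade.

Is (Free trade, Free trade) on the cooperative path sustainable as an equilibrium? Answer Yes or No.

Yes

Comparing payoff streams over the 4 periods until play realigns: cooperate → 13(1+δ+…+δ^3); deviate → 28 + 3(δ+…+δ^3).
Cooperation is sustained iff (13−3)(δ+…+δ^3) ≥ 28−13.
δ+…+δ^3 = 9/10·(1−(9/10)^3)/(1−9/10) = 2.4390, and (28−13)/(13−3) = 1.5000.
2.4390 ≥ 1.5000, so cooperation is sustainable.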